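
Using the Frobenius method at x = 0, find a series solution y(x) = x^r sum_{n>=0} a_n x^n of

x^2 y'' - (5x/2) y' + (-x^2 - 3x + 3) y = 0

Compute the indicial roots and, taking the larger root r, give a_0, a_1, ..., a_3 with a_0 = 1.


Write in Frobenius form y'' + (p(x)/x) y' + (q(x)/x^2) y = 0:
  p(x) = -5/2,  q(x) = -x^2 - 3x + 3.
Indicial equation: r(r-1) + (-5/2) r + (3) = 0 -> roots r_1 = 2, r_2 = 3/2.
Take r = r_1 = 2. Let y(x) = x^r sum_{n>=0} a_n x^n with a_0 = 1.
Substitute y = x^r sum a_n x^n and match x^{r+n}. The recurrence is
  D(n) a_n - 3 a_{n-1} - 1 a_{n-2} = 0,  where D(n) = (r+n)(r+n-1) + (-5/2)(r+n) + (3).
  a_n = [3 a_{n-1} + 1 a_{n-2}] / D(n).
Since the indicial polynomial factors as (r - r_1)(r - r_2), D(n) = (r_1 + n - r_1)(r_1 + n - r_2) = n(n + 1/2).
Evaluating step by step (a_0 = 1):
  n = 1: D(1) = 1(1 + 1/2) = 3/2; numerator = 3(1) = 3; a_1 = (3)/(3/2) = 2
  n = 2: D(2) = 2(2 + 1/2) = 5; numerator = 3(2) + 1(1) = 7; a_2 = (7)/(5) = 7/5
  n = 3: D(3) = 3(3 + 1/2) = 21/2; numerator = 3(7/5) + 1(2) = 31/5; a_3 = (31/5)/(21/2) = 62/105

r = 2; a_0 = 1; a_1 = 2; a_2 = 7/5; a_3 = 62/105


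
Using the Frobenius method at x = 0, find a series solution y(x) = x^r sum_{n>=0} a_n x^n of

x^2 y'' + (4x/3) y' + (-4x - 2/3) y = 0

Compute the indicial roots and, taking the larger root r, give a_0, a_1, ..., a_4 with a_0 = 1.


Write in Frobenius form y'' + (p(x)/x) y' + (q(x)/x^2) y = 0:
  p(x) = 4/3,  q(x) = -4x - 2/3.
Indicial equation: r(r-1) + (4/3) r + (-2/3) = 0 -> roots r_1 = 2/3, r_2 = -1.
Take r = r_1 = 2/3. Let y(x) = x^r sum_{n>=0} a_n x^n with a_0 = 1.
Substitute y = x^r sum a_n x^n and match x^{r+n}. The recurrence is
  D(n) a_n - 4 a_{n-1} = 0,  where D(n) = (r+n)(r+n-1) + (4/3)(r+n) + (-2/3).
  a_n = 4 / D(n) * a_{n-1}.
Since the indicial polynomial factors as (r - r_1)(r - r_2), D(n) = (r_1 + n - r_1)(r_1 + n - r_2) = n(n + 5/3).
Evaluating step by step (a_0 = 1):
  n = 1: D(1) = 1(1 + 5/3) = 8/3; numerator = 4(1) = 4; a_1 = (4)/(8/3) = 3/2
  n = 2: D(2) = 2(2 + 5/3) = 22/3; numerator = 4(3/2) = 6; a_2 = (6)/(22/3) = 9/11
  n = 3: D(3) = 3(3 + 5/3) = 14; numerator = 4(9/11) = 36/11; a_3 = (36/11)/(14) = 18/77
  n = 4: D(4) = 4(4 + 5/3) = 68/3; numerator = 4(18/77) = 72/77; a_4 = (72/77)/(68/3) = 54/1309

r = 2/3; a_0 = 1; a_1 = 3/2; a_2 = 9/11; a_3 = 18/77; a_4 = 54/1309


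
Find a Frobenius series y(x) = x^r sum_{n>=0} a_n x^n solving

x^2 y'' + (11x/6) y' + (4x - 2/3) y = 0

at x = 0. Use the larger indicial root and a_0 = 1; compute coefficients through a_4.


Write in Frobenius form y'' + (p(x)/x) y' + (q(x)/x^2) y = 0:
  p(x) = 11/6,  q(x) = 4x - 2/3.
Indicial equation: r(r-1) + (11/6) r + (-2/3) = 0 -> roots r_1 = 1/2, r_2 = -4/3.
Take r = r_1 = 1/2. Let y(x) = x^r sum_{n>=0} a_n x^n with a_0 = 1.
Substitute y = x^r sum a_n x^n and match x^{r+n}. The recurrence is
  D(n) a_n + 4 a_{n-1} = 0,  where D(n) = (r+n)(r+n-1) + (11/6)(r+n) + (-2/3).
  a_n = -4 / D(n) * a_{n-1}.
Since the indicial polynomial factors as (r - r_1)(r - r_2), D(n) = (r_1 + n - r_1)(r_1 + n - r_2) = n(n + 11/6).
Evaluating step by step (a_0 = 1):
  n = 1: D(1) = 1(1 + 11/6) = 17/6; numerator = -4(1) = -4; a_1 = (-4)/(17/6) = -24/17
  n = 2: D(2) = 2(2 + 11/6) = 23/3; numerator = -4(-24/17) = 96/17; a_2 = (96/17)/(23/3) = 288/391
  n = 3: D(3) = 3(3 + 11/6) = 29/2; numerator = -4(288/391) = -1152/391; a_3 = (-1152/391)/(29/2) = -2304/11339
  n = 4: D(4) = 4(4 + 11/6) = 70/3; numerator = -4(-2304/11339) = 9216/11339; a_4 = (9216/11339)/(70/3) = 13824/396865

r = 1/2; a_0 = 1; a_1 = -24/17; a_2 = 288/391; a_3 = -2304/11339; a_4 = 13824/396865


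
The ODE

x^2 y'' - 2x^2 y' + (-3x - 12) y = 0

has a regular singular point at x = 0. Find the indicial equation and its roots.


Divide by x^2 to reach normal form y'' + P_1(x) y' + P_2(x) y = 0 with P_1(x) = -2 and P_2(x) = -3/x - 12/x^2.
x = 0 is a singular point because the y-coefficient -3/x - 12/x^2 has a pole at x = 0.
It is a regular singular point because x P_1(x) = p(x) = -2x and x^2 P_2(x) = q(x) = -3x - 12 are polynomials, hence analytic at x = 0.
p(0) = 0,  q(0) = -12.
Indicial equation: r(r-1) + p(0) r + q(0) = 0, i.e. r^2 + (p(0) - 1) r + q(0) = 0, i.e. r^2 - 1 r - 12 = 0.
Discriminant: (-1)^2 - 4(-12) = 49, so r = (1 ± 7)/2.
Solving: r_1 = 4, r_2 = -3.

indicial: r^2 - 1 r - 12 = 0; roots r_1 = 4, r_2 = -3


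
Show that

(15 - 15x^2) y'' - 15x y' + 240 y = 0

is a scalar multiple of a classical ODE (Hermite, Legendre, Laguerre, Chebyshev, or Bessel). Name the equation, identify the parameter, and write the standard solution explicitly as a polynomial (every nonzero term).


All three coefficients share the factor 15; dividing through by 15 gives  (1 - x^2) y'' - x y' + 16 y = 0.
This matches the Chebyshev equation (1 - x^2) y'' - x y' + n^2 y = 0 (note the -x y' term, not -2x y') with n^2 = 16, so n = 4; the polynomial solution is T_4(x).
With y = sum_k a_k x^k, matching x^k gives (k+2)(k+1) a_{k+2} = (k^2 - n^2) a_k = (k - 4)(k + 4) a_k. The right side vanishes at k = 4, so the series with the parity of 4 terminates at degree 4.
Standard normalization: leading coefficient of T_n is 2^(n-1), so a_4 = 2^3 = 8. Work downward with a_k = (k+1)(k+2) a_{k+2} / ((k - 4)(k + 4)):
  a_2 = (3)(4)(8) / ((2 - 4)(2 + 4)) = 96/(-12) = -8
  a_0 = (1)(2)(-8) / ((0 - 4)(0 + 4)) = -16/(-16) = 1
Hence T_4(x) = 8 x^4 - 8 x^2 + 1.

T_4(x); series = 8 x^4 - 8 x^2 + 1


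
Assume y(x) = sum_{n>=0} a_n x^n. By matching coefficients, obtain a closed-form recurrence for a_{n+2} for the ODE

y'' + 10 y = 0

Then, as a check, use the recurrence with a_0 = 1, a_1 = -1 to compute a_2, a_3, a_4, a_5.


Substitute y = sum_n a_n x^n into y'' + (const) y = 0.
y''(x) = sum_{n>=0} (n+2)(n+1) a_{n+2} x^n.
The ODE becomes sum_n [(n+2)(n+1) a_{n+2} + 10 a_n] x^n = 0.
Setting each coefficient to zero gives the recurrence:
  (n+2)(n+1) a_{n+2} + 10 a_n = 0,
  a_{n+2} = -10 / ((n+1)(n+2)) a_n.

Check with a_0 = 1, a_1 = -1 (apply the recurrence for n = 0, 1, 2, 3): a_0 = 1, a_1 = -1, a_2 = -5, a_3 = 5/3, a_4 = 25/6, a_5 = -5/6.

a_{n+2} = -10/((n+1)(n+2)) * a_n; check: a_0 = 1, a_1 = -1, a_2 = -5, a_3 = 5/3, a_4 = 25/6, a_5 = -5/6


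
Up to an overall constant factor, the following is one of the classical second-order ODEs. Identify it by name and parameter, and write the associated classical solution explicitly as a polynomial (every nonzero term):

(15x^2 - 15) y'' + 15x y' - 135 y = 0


All three coefficients share the factor -15; dividing through by -15 gives  (1 - x^2) y'' - x y' + 9 y = 0.
This matches the Chebyshev equation (1 - x^2) y'' - x y' + n^2 y = 0 (note the -x y' term, not -2x y') with n^2 = 9, so n = 3; the polynomial solution is T_3(x).
With y = sum_k a_k x^k, matching x^k gives (k+2)(k+1) a_{k+2} = (k^2 - n^2) a_k = (k - 3)(k + 3) a_k. The right side vanishes at k = 3, so the series with the parity of 3 terminates at degree 3.
Standard normalization: leading coefficient of T_n is 2^(n-1), so a_3 = 2^2 = 4. Work downward with a_k = (k+1)(k+2) a_{k+2} / ((k - 3)(k + 3)):
  a_1 = (2)(3)(4) / ((1 - 3)(1 + 3)) = 24/(-8) = -3
Hence T_3(x) = 4 x^3 - 3 x.

T_3(x); series = 4 x^3 - 3 x


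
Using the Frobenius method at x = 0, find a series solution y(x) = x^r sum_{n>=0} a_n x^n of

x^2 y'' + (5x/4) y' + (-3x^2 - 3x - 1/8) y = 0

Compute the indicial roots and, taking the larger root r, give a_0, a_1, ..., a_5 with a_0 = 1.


Write in Frobenius form y'' + (p(x)/x) y' + (q(x)/x^2) y = 0:
  p(x) = 5/4,  q(x) = -3x^2 - 3x - 1/8.
Indicial equation: r(r-1) + (5/4) r + (-1/8) = 0 -> roots r_1 = 1/4, r_2 = -1/2.
Take r = r_1 = 1/4. Let y(x) = x^r sum_{n>=0} a_n x^n with a_0 = 1.
Substitute y = x^r sum a_n x^n and match x^{r+n}. The recurrence is
  D(n) a_n - 3 a_{n-1} - 3 a_{n-2} = 0,  where D(n) = (r+n)(r+n-1) + (5/4)(r+n) + (-1/8).
  a_n = [3 a_{n-1} + 3 a_{n-2}] / D(n).
Since the indicial polynomial factors as (r - r_1)(r - r_2), D(n) = (r_1 + n - r_1)(r_1 + n - r_2) = n(n + 3/4).
Evaluating step by step (a_0 = 1):
  n = 1: D(1) = 1(1 + 3/4) = 7/4; numerator = 3(1) = 3; a_1 = (3)/(7/4) = 12/7
  n = 2: D(2) = 2(2 + 3/4) = 11/2; numerator = 3(12/7) + 3(1) = 57/7; a_2 = (57/7)/(11/2) = 114/77
  n = 3: D(3) = 3(3 + 3/4) = 45/4; numerator = 3(114/77) + 3(12/7) = 738/77; a_3 = (738/77)/(45/4) = 328/385
  n = 4: D(4) = 4(4 + 3/4) = 19; numerator = 3(328/385) + 3(114/77) = 2694/385; a_4 = (2694/385)/(19) = 2694/7315
  n = 5: D(5) = 5(5 + 3/4) = 115/4; numerator = 3(2694/7315) + 3(328/385) = 26778/7315; a_5 = (26778/7315)/(115/4) = 107112/841225

r = 1/4; a_0 = 1; a_1 = 12/7; a_2 = 114/77; a_3 = 328/385; a_4 = 2694/7315; a_5 = 107112/841225


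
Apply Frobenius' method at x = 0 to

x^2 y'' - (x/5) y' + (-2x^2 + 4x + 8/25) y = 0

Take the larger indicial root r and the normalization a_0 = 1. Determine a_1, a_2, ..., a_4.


Write in Frobenius form y'' + (p(x)/x) y' + (q(x)/x^2) y = 0:
  p(x) = -1/5,  q(x) = -2x^2 + 4x + 8/25.
Indicial equation: r(r-1) + (-1/5) r + (8/25) = 0 -> roots r_1 = 4/5, r_2 = 2/5.
Take r = r_1 = 4/5. Let y(x) = x^r sum_{n>=0} a_n x^n with a_0 = 1.
Substitute y = x^r sum a_n x^n and match x^{r+n}. The recurrence is
  D(n) a_n + 4 a_{n-1} - 2 a_{n-2} = 0,  where D(n) = (r+n)(r+n-1) + (-1/5)(r+n) + (8/25).
  a_n = [-4 a_{n-1} + 2 a_{n-2}] / D(n).
Since the indicial polynomial factors as (r - r_1)(r - r_2), D(n) = (r_1 + n - r_1)(r_1 + n - r_2) = n(n + 2/5).
Evaluating step by step (a_0 = 1):
  n = 1: D(1) = 1(1 + 2/5) = 7/5; numerator = -4(1) = -4; a_1 = (-4)/(7/5) = -20/7
  n = 2: D(2) = 2(2 + 2/5) = 24/5; numerator = -4(-20/7) + 2(1) = 94/7; a_2 = (94/7)/(24/5) = 235/84
  n = 3: D(3) = 3(3 + 2/5) = 51/5; numerator = -4(235/84) + 2(-20/7) = -355/21; a_3 = (-355/21)/(51/5) = -1775/1071
  n = 4: D(4) = 4(4 + 2/5) = 88/5; numerator = -4(-1775/1071) + 2(235/84) = 26185/2142; a_4 = (26185/2142)/(88/5) = 130925/188496

r = 4/5; a_0 = 1; a_1 = -20/7; a_2 = 235/84; a_3 = -1775/1071; a_4 = 130925/188496


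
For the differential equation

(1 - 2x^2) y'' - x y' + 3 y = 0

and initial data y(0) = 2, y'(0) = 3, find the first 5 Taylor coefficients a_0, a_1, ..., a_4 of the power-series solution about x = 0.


Ansatz: y(x) = sum_{n>=0} a_n x^n, so y'(x) = sum_{n>=1} n a_n x^(n-1) and y''(x) = sum_{n>=2} n(n-1) a_n x^(n-2).
Substitute into P(x) y'' + Q(x) y' + R(x) y = 0 with P(x) = 1 - 2x^2, Q(x) = -x, R(x) = 3, and match powers of x.
Initial conditions: a_0 = 2, a_1 = 3.
Setting the coefficient of each power of x to zero and solving order by order (substituting the coefficients already found):
  x^0: 2 a_2 + 3 a_0 = 0  ->  2 a_2 = -3 a_0 = -6  ->  a_2 = -3
  x^1: 6 a_3 + 2 a_1 = 0  ->  6 a_3 = -2 a_1 = -6  ->  a_3 = -1
  x^2: 12 a_4 - 3 a_2 = 0  ->  12 a_4 = 3 a_2 = -9  ->  a_4 = -3/4
Truncated series: y(x) = 2 + 3 x - 3 x^2 - x^3 - (3/4) x^4 + O(x^5).

a_0 = 2; a_1 = 3; a_2 = -3; a_3 = -1; a_4 = -3/4


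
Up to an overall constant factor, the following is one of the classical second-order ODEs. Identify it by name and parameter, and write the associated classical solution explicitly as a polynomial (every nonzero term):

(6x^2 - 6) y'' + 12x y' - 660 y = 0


All three coefficients share the factor -6; dividing through by -6 gives  (1 - x^2) y'' - 2x y' + 110 y = 0.
This matches the Legendre equation (1 - x^2) y'' - 2x y' + n(n+1) y = 0 (note the -2x y' term) with n(n+1) = 110, so n = 10; the polynomial solution is P_10(x).
With y = sum_k a_k x^k, matching x^k gives (k+2)(k+1) a_{k+2} = [k(k+1) - n(n+1)] a_k = (k - 10)(k + 11) a_k. The right side vanishes at k = 10, so the series with the parity of 10 terminates at degree 10.
Standard normalization (P_n(1) = 1): leading coefficient (2n)!/(2^n (n!)^2) = 2432902008176640000/(1024*13168189440000) = 46189/256, so a_10 = 46189/256. Work downward with a_k = (k+1)(k+2) a_{k+2} / ((k - 10)(k + 11)):
  a_8 = (9)(10)(46189/256) / ((8 - 10)(8 + 11)) = (2078505/128)/(-38) = -109395/256
  a_6 = (7)(8)(-109395/256) / ((6 - 10)(6 + 11)) = (-765765/32)/(-68) = 45045/128
  a_4 = (5)(6)(45045/128) / ((4 - 10)(4 + 11)) = (675675/64)/(-90) = -15015/128
  a_2 = (3)(4)(-15015/128) / ((2 - 10)(2 + 11)) = (-45045/32)/(-104) = 3465/256
  a_0 = (1)(2)(3465/256) / ((0 - 10)(0 + 11)) = (3465/128)/(-110) = -63/256
Hence P_10(x) = 46189 x^10/256 - 109395 x^8/256 + 45045 x^6/128 - 15015 x^4/128 + 3465 x^2/256 - 63/256.

P_10(x); series = 46189 x^10/256 - 109395 x^8/256 + 45045 x^6/128 - 15015 x^4/128 + 3465 x^2/256 - 63/256


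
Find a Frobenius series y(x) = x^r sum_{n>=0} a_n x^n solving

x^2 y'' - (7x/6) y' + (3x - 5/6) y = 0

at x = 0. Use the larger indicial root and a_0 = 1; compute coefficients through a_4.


Write in Frobenius form y'' + (p(x)/x) y' + (q(x)/x^2) y = 0:
  p(x) = -7/6,  q(x) = 3x - 5/6.
Indicial equation: r(r-1) + (-7/6) r + (-5/6) = 0 -> roots r_1 = 5/2, r_2 = -1/3.
Take r = r_1 = 5/2. Let y(x) = x^r sum_{n>=0} a_n x^n with a_0 = 1.
Substitute y = x^r sum a_n x^n and match x^{r+n}. The recurrence is
  D(n) a_n + 3 a_{n-1} = 0,  where D(n) = (r+n)(r+n-1) + (-7/6)(r+n) + (-5/6).
  a_n = -3 / D(n) * a_{n-1}.
Since the indicial polynomial factors as (r - r_1)(r - r_2), D(n) = (r_1 + n - r_1)(r_1 + n - r_2) = n(n + 17/6).
Evaluating step by step (a_0 = 1):
  n = 1: D(1) = 1(1 + 17/6) = 23/6; numerator = -3(1) = -3; a_1 = (-3)/(23/6) = -18/23
  n = 2: D(2) = 2(2 + 17/6) = 29/3; numerator = -3(-18/23) = 54/23; a_2 = (54/23)/(29/3) = 162/667
  n = 3: D(3) = 3(3 + 17/6) = 35/2; numerator = -3(162/667) = -486/667; a_3 = (-486/667)/(35/2) = -972/23345
  n = 4: D(4) = 4(4 + 17/6) = 82/3; numerator = -3(-972/23345) = 2916/23345; a_4 = (2916/23345)/(82/3) = 4374/957145

r = 5/2; a_0 = 1; a_1 = -18/23; a_2 = 162/667; a_3 = -972/23345; a_4 = 4374/957145


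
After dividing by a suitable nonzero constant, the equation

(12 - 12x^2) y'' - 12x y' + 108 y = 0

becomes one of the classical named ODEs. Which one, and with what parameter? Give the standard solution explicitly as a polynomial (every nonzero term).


All three coefficients share the factor 12; dividing through by 12 gives  (1 - x^2) y'' - x y' + 9 y = 0.
This matches the Chebyshev equation (1 - x^2) y'' - x y' + n^2 y = 0 (note the -x y' term, not -2x y') with n^2 = 9, so n = 3; the polynomial solution is T_3(x).
With y = sum_k a_k x^k, matching x^k gives (k+2)(k+1) a_{k+2} = (k^2 - n^2) a_k = (k - 3)(k + 3) a_k. The right side vanishes at k = 3, so the series with the parity of 3 terminates at degree 3.
Standard normalization: leading coefficient of T_n is 2^(n-1), so a_3 = 2^2 = 4. Work downward with a_k = (k+1)(k+2) a_{k+2} / ((k - 3)(k + 3)):
  a_1 = (2)(3)(4) / ((1 - 3)(1 + 3)) = 24/(-8) = -3
Hence T_3(x) = 4 x^3 - 3 x.

T_3(x); series = 4 x^3 - 3 x


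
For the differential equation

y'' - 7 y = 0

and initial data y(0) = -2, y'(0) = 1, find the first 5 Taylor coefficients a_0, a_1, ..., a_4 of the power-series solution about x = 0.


Ansatz: y(x) = sum_{n>=0} a_n x^n, so y'(x) = sum_{n>=1} n a_n x^(n-1) and y''(x) = sum_{n>=2} n(n-1) a_n x^(n-2).
Substitute into P(x) y'' + Q(x) y' + R(x) y = 0 with P(x) = 1, Q(x) = 0, R(x) = -7, and match powers of x.
Initial conditions: a_0 = -2, a_1 = 1.
Setting the coefficient of each power of x to zero and solving order by order (substituting the coefficients already found):
  x^0: 2 a_2 - 7 a_0 = 0  ->  2 a_2 = 7 a_0 = -14  ->  a_2 = -7
  x^1: 6 a_3 - 7 a_1 = 0  ->  6 a_3 = 7 a_1 = 7  ->  a_3 = 7/6
  x^2: 12 a_4 - 7 a_2 = 0  ->  12 a_4 = 7 a_2 = -49  ->  a_4 = -49/12
Truncated series: y(x) = -2 + x - 7 x^2 + (7/6) x^3 - (49/12) x^4 + O(x^5).

a_0 = -2; a_1 = 1; a_2 = -7; a_3 = 7/6; a_4 = -49/12


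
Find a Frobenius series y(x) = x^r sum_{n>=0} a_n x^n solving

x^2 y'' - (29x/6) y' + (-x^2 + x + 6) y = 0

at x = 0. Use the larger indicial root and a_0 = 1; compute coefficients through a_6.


Write in Frobenius form y'' + (p(x)/x) y' + (q(x)/x^2) y = 0:
  p(x) = -29/6,  q(x) = -x^2 + x + 6.
Indicial equation: r(r-1) + (-29/6) r + (6) = 0 -> roots r_1 = 9/2, r_2 = 4/3.
Take r = r_1 = 9/2. Let y(x) = x^r sum_{n>=0} a_n x^n with a_0 = 1.
Substitute y = x^r sum a_n x^n and match x^{r+n}. The recurrence is
  D(n) a_n + 1 a_{n-1} - 1 a_{n-2} = 0,  where D(n) = (r+n)(r+n-1) + (-29/6)(r+n) + (6).
  a_n = [-1 a_{n-1} + 1 a_{n-2}] / D(n).
Since the indicial polynomial factors as (r - r_1)(r - r_2), D(n) = (r_1 + n - r_1)(r_1 + n - r_2) = n(n + 19/6).
Evaluating step by step (a_0 = 1):
  n = 1: D(1) = 1(1 + 19/6) = 25/6; numerator = -1(1) = -1; a_1 = (-1)/(25/6) = -6/25
  n = 2: D(2) = 2(2 + 19/6) = 31/3; numerator = -1(-6/25) + 1(1) = 31/25; a_2 = (31/25)/(31/3) = 3/25
  n = 3: D(3) = 3(3 + 19/6) = 37/2; numerator = -1(3/25) + 1(-6/25) = -9/25; a_3 = (-9/25)/(37/2) = -18/925
  n = 4: D(4) = 4(4 + 19/6) = 86/3; numerator = -1(-18/925) + 1(3/25) = 129/925; a_4 = (129/925)/(86/3) = 9/1850
  n = 5: D(5) = 5(5 + 19/6) = 245/6; numerator = -1(9/1850) + 1(-18/925) = -9/370; a_5 = (-9/370)/(245/6) = -27/45325
  n = 6: D(6) = 6(6 + 19/6) = 55; numerator = -1(-27/45325) + 1(9/1850) = 99/18130; a_6 = (99/18130)/(55) = 9/90650

r = 9/2; a_0 = 1; a_1 = -6/25; a_2 = 3/25; a_3 = -18/925; a_4 = 9/1850; a_5 = -27/45325; a_6 = 9/90650


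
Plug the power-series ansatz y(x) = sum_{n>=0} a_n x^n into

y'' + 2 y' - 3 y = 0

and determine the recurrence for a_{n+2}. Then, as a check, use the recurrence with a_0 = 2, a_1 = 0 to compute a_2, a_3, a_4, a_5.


Substitute y = sum_n a_n x^n.
y''(x) has coefficient (n+2)(n+1) a_{n+2} at x^n;
2 y'(x) has coefficient 2 (n+1) a_{n+1} at x^n;
-3 y(x) has coefficient -3 a_n at x^n.
Matching x^n: (n+2)(n+1) a_{n+2} + 2 (n+1) a_{n+1} - 3 a_n = 0.
Thus a_{n+2} = [-2 (n+1) a_{n+1} + 3 a_n] / ((n+1)(n+2)).

Check with a_0 = 2, a_1 = 0 (apply the recurrence for n = 0, 1, 2, 3): a_0 = 2, a_1 = 0, a_2 = 3, a_3 = -2, a_4 = 7/4, a_5 = -1.

a_(n+2) = [-2 (n+1) a_(n+1) + 3 a_n] / ((n+1)(n+2)); check: a_0 = 2, a_1 = 0, a_2 = 3, a_3 = -2, a_4 = 7/4, a_5 = -1


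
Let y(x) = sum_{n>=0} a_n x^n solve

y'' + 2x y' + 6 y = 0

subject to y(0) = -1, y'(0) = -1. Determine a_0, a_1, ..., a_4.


Ansatz: y(x) = sum_{n>=0} a_n x^n, so y'(x) = sum_{n>=1} n a_n x^(n-1) and y''(x) = sum_{n>=2} n(n-1) a_n x^(n-2).
Substitute into P(x) y'' + Q(x) y' + R(x) y = 0 with P(x) = 1, Q(x) = 2x, R(x) = 6, and match powers of x.
Initial conditions: a_0 = -1, a_1 = -1.
Setting the coefficient of each power of x to zero and solving order by order (substituting the coefficients already found):
  x^0: 2 a_2 + 6 a_0 = 0  ->  2 a_2 = -6 a_0 = 6  ->  a_2 = 3
  x^1: 6 a_3 + 8 a_1 = 0  ->  6 a_3 = -8 a_1 = 8  ->  a_3 = 4/3
  x^2: 12 a_4 + 10 a_2 = 0  ->  12 a_4 = -10 a_2 = -30  ->  a_4 = -5/2
Truncated series: y(x) = -1 - x + 3 x^2 + (4/3) x^3 - (5/2) x^4 + O(x^5).

a_0 = -1; a_1 = -1; a_2 = 3; a_3 = 4/3; a_4 = -5/2


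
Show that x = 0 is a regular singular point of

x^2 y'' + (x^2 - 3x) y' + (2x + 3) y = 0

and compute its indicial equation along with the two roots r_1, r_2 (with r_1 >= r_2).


Divide by x^2 to reach normal form y'' + P_1(x) y' + P_2(x) y = 0 with P_1(x) = 1 - 3/x and P_2(x) = 2/x + 3/x^2.
x = 0 is a singular point because the y'-coefficient 1 - 3/x has a pole at x = 0 and the y-coefficient 2/x + 3/x^2 has a pole at x = 0.
It is a regular singular point because x P_1(x) = p(x) = x - 3 and x^2 P_2(x) = q(x) = 2x + 3 are polynomials, hence analytic at x = 0.
p(0) = -3,  q(0) = 3.
Indicial equation: r(r-1) + p(0) r + q(0) = 0, i.e. r^2 + (p(0) - 1) r + q(0) = 0, i.e. r^2 - 4 r + 3 = 0.
Discriminant: (-4)^2 - 4(3) = 4, so r = (4 ± 2)/2.
Solving: r_1 = 3, r_2 = 1.

indicial: r^2 - 4 r + 3 = 0; roots r_1 = 3, r_2 = 1


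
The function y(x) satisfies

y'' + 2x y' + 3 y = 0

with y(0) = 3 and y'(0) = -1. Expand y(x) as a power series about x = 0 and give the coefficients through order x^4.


Ansatz: y(x) = sum_{n>=0} a_n x^n, so y'(x) = sum_{n>=1} n a_n x^(n-1) and y''(x) = sum_{n>=2} n(n-1) a_n x^(n-2).
Substitute into P(x) y'' + Q(x) y' + R(x) y = 0 with P(x) = 1, Q(x) = 2x, R(x) = 3, and match powers of x.
Initial conditions: a_0 = 3, a_1 = -1.
Setting the coefficient of each power of x to zero and solving order by order (substituting the coefficients already found):
  x^0: 2 a_2 + 3 a_0 = 0  ->  2 a_2 = -3 a_0 = -9  ->  a_2 = -9/2
  x^1: 6 a_3 + 5 a_1 = 0  ->  6 a_3 = -5 a_1 = 5  ->  a_3 = 5/6
  x^2: 12 a_4 + 7 a_2 = 0  ->  12 a_4 = -7 a_2 = 63/2  ->  a_4 = 21/8
Truncated series: y(x) = 3 - x - (9/2) x^2 + (5/6) x^3 + (21/8) x^4 + O(x^5).

a_0 = 3; a_1 = -1; a_2 = -9/2; a_3 = 5/6; a_4 = 21/8


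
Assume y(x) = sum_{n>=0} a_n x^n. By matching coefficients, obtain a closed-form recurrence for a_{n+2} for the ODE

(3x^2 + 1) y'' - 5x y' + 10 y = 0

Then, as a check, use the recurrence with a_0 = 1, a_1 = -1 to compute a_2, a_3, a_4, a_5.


Substitute y = sum_n a_n x^n.
(1 + 3 x^2) y'' contributes (n+2)(n+1) a_{n+2} + 3 n(n-1) a_n at x^n.
-5 x y'(x) contributes -5 n a_n at x^n.
10 y(x) contributes 10 a_n at x^n.
Matching x^n: (n+2)(n+1) a_{n+2} + (3 n(n-1) - 5 n + 10) a_n = 0.
Thus a_{n+2} = (-3 n(n-1) + 5 n - 10) / ((n+1)(n+2)) * a_n.

Check with a_0 = 1, a_1 = -1 (apply the recurrence for n = 0, 1, 2, 3): a_0 = 1, a_1 = -1, a_2 = -5, a_3 = 5/6, a_4 = 5/2, a_5 = -13/24.

a_(n+2) = (-3 n(n-1) + 5 n - 10) / ((n+1)(n+2)) * a_n; check: a_0 = 1, a_1 = -1, a_2 = -5, a_3 = 5/6, a_4 = 5/2, a_5 = -13/24


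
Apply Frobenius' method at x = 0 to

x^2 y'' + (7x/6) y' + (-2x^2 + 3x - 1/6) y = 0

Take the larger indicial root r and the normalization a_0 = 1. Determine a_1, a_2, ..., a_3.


Write in Frobenius form y'' + (p(x)/x) y' + (q(x)/x^2) y = 0:
  p(x) = 7/6,  q(x) = -2x^2 + 3x - 1/6.
Indicial equation: r(r-1) + (7/6) r + (-1/6) = 0 -> roots r_1 = 1/3, r_2 = -1/2.
Take r = r_1 = 1/3. Let y(x) = x^r sum_{n>=0} a_n x^n with a_0 = 1.
Substitute y = x^r sum a_n x^n and match x^{r+n}. The recurrence is
  D(n) a_n + 3 a_{n-1} - 2 a_{n-2} = 0,  where D(n) = (r+n)(r+n-1) + (7/6)(r+n) + (-1/6).
  a_n = [-3 a_{n-1} + 2 a_{n-2}] / D(n).
Since the indicial polynomial factors as (r - r_1)(r - r_2), D(n) = (r_1 + n - r_1)(r_1 + n - r_2) = n(n + 5/6).
Evaluating step by step (a_0 = 1):
  n = 1: D(1) = 1(1 + 5/6) = 11/6; numerator = -3(1) = -3; a_1 = (-3)/(11/6) = -18/11
  n = 2: D(2) = 2(2 + 5/6) = 17/3; numerator = -3(-18/11) + 2(1) = 76/11; a_2 = (76/11)/(17/3) = 228/187
  n = 3: D(3) = 3(3 + 5/6) = 23/2; numerator = -3(228/187) + 2(-18/11) = -1296/187; a_3 = (-1296/187)/(23/2) = -2592/4301

r = 1/3; a_0 = 1; a_1 = -18/11; a_2 = 228/187; a_3 = -2592/4301


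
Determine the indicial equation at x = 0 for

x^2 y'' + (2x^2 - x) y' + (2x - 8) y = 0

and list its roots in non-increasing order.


Divide by x^2 to reach normal form y'' + P_1(x) y' + P_2(x) y = 0 with P_1(x) = 2 - 1/x and P_2(x) = 2/x - 8/x^2.
x = 0 is a singular point because the y'-coefficient 2 - 1/x has a pole at x = 0 and the y-coefficient 2/x - 8/x^2 has a pole at x = 0.
It is a regular singular point because x P_1(x) = p(x) = 2x - 1 and x^2 P_2(x) = q(x) = 2x - 8 are polynomials, hence analytic at x = 0.
p(0) = -1,  q(0) = -8.
Indicial equation: r(r-1) + p(0) r + q(0) = 0, i.e. r^2 + (p(0) - 1) r + q(0) = 0, i.e. r^2 - 2 r - 8 = 0.
Discriminant: (-2)^2 - 4(-8) = 36, so r = (2 ± 6)/2.
Solving: r_1 = 4, r_2 = -2.

indicial: r^2 - 2 r - 8 = 0; roots r_1 = 4, r_2 = -2


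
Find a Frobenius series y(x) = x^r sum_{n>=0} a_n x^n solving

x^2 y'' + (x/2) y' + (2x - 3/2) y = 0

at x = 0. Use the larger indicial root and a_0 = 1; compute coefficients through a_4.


Write in Frobenius form y'' + (p(x)/x) y' + (q(x)/x^2) y = 0:
  p(x) = 1/2,  q(x) = 2x - 3/2.
Indicial equation: r(r-1) + (1/2) r + (-3/2) = 0 -> roots r_1 = 3/2, r_2 = -1.
Take r = r_1 = 3/2. Let y(x) = x^r sum_{n>=0} a_n x^n with a_0 = 1.
Substitute y = x^r sum a_n x^n and match x^{r+n}. The recurrence is
  D(n) a_n + 2 a_{n-1} = 0,  where D(n) = (r+n)(r+n-1) + (1/2)(r+n) + (-3/2).
  a_n = -2 / D(n) * a_{n-1}.
Since the indicial polynomial factors as (r - r_1)(r - r_2), D(n) = (r_1 + n - r_1)(r_1 + n - r_2) = n(n + 5/2).
Evaluating step by step (a_0 = 1):
  n = 1: D(1) = 1(1 + 5/2) = 7/2; numerator = -2(1) = -2; a_1 = (-2)/(7/2) = -4/7
  n = 2: D(2) = 2(2 + 5/2) = 9; numerator = -2(-4/7) = 8/7; a_2 = (8/7)/(9) = 8/63
  n = 3: D(3) = 3(3 + 5/2) = 33/2; numerator = -2(8/63) = -16/63; a_3 = (-16/63)/(33/2) = -32/2079
  n = 4: D(4) = 4(4 + 5/2) = 26; numerator = -2(-32/2079) = 64/2079; a_4 = (64/2079)/(26) = 32/27027

r = 3/2; a_0 = 1; a_1 = -4/7; a_2 = 8/63; a_3 = -32/2079; a_4 = 32/27027


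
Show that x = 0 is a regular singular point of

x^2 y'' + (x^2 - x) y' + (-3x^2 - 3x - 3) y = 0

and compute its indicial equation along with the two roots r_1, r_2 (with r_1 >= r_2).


Divide by x^2 to reach normal form y'' + P_1(x) y' + P_2(x) y = 0 with P_1(x) = 1 - 1/x and P_2(x) = -3 - 3/x - 3/x^2.
x = 0 is a singular point because the y'-coefficient 1 - 1/x has a pole at x = 0 and the y-coefficient -3 - 3/x - 3/x^2 has a pole at x = 0.
It is a regular singular point because x P_1(x) = p(x) = x - 1 and x^2 P_2(x) = q(x) = -3x^2 - 3x - 3 are polynomials, hence analytic at x = 0.
p(0) = -1,  q(0) = -3.
Indicial equation: r(r-1) + p(0) r + q(0) = 0, i.e. r^2 + (p(0) - 1) r + q(0) = 0, i.e. r^2 - 2 r - 3 = 0.
Discriminant: (-2)^2 - 4(-3) = 16, so r = (2 ± 4)/2.
Solving: r_1 = 3, r_2 = -1.

indicial: r^2 - 2 r - 3 = 0; roots r_1 = 3, r_2 = -1


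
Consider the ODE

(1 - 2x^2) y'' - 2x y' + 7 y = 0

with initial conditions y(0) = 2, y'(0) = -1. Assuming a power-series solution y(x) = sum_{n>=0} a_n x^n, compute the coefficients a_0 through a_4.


Ansatz: y(x) = sum_{n>=0} a_n x^n, so y'(x) = sum_{n>=1} n a_n x^(n-1) and y''(x) = sum_{n>=2} n(n-1) a_n x^(n-2).
Substitute into P(x) y'' + Q(x) y' + R(x) y = 0 with P(x) = 1 - 2x^2, Q(x) = -2x, R(x) = 7, and match powers of x.
Initial conditions: a_0 = 2, a_1 = -1.
Setting the coefficient of each power of x to zero and solving order by order (substituting the coefficients already found):
  x^0: 2 a_2 + 7 a_0 = 0  ->  2 a_2 = -7 a_0 = -14  ->  a_2 = -7
  x^1: 6 a_3 + 5 a_1 = 0  ->  6 a_3 = -5 a_1 = 5  ->  a_3 = 5/6
  x^2: 12 a_4 - a_2 = 0  ->  12 a_4 = a_2 = -7  ->  a_4 = -7/12
Truncated series: y(x) = 2 - x - 7 x^2 + (5/6) x^3 - (7/12) x^4 + O(x^5).

a_0 = 2; a_1 = -1; a_2 = -7; a_3 = 5/6; a_4 = -7/12


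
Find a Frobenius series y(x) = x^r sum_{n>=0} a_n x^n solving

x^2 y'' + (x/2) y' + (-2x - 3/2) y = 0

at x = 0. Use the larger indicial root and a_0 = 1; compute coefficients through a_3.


Write in Frobenius form y'' + (p(x)/x) y' + (q(x)/x^2) y = 0:
  p(x) = 1/2,  q(x) = -2x - 3/2.
Indicial equation: r(r-1) + (1/2) r + (-3/2) = 0 -> roots r_1 = 3/2, r_2 = -1.
Take r = r_1 = 3/2. Let y(x) = x^r sum_{n>=0} a_n x^n with a_0 = 1.
Substitute y = x^r sum a_n x^n and match x^{r+n}. The recurrence is
  D(n) a_n - 2 a_{n-1} = 0,  where D(n) = (r+n)(r+n-1) + (1/2)(r+n) + (-3/2).
  a_n = 2 / D(n) * a_{n-1}.
Since the indicial polynomial factors as (r - r_1)(r - r_2), D(n) = (r_1 + n - r_1)(r_1 + n - r_2) = n(n + 5/2).
Evaluating step by step (a_0 = 1):
  n = 1: D(1) = 1(1 + 5/2) = 7/2; numerator = 2(1) = 2; a_1 = (2)/(7/2) = 4/7
  n = 2: D(2) = 2(2 + 5/2) = 9; numerator = 2(4/7) = 8/7; a_2 = (8/7)/(9) = 8/63
  n = 3: D(3) = 3(3 + 5/2) = 33/2; numerator = 2(8/63) = 16/63; a_3 = (16/63)/(33/2) = 32/2079

r = 3/2; a_0 = 1; a_1 = 4/7; a_2 = 8/63; a_3 = 32/2079


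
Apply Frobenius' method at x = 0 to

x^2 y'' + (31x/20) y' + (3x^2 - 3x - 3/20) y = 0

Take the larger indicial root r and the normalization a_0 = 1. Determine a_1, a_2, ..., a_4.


Write in Frobenius form y'' + (p(x)/x) y' + (q(x)/x^2) y = 0:
  p(x) = 31/20,  q(x) = 3x^2 - 3x - 3/20.
Indicial equation: r(r-1) + (31/20) r + (-3/20) = 0 -> roots r_1 = 1/5, r_2 = -3/4.
Take r = r_1 = 1/5. Let y(x) = x^r sum_{n>=0} a_n x^n with a_0 = 1.
Substitute y = x^r sum a_n x^n and match x^{r+n}. The recurrence is
  D(n) a_n - 3 a_{n-1} + 3 a_{n-2} = 0,  where D(n) = (r+n)(r+n-1) + (31/20)(r+n) + (-3/20).
  a_n = [3 a_{n-1} - 3 a_{n-2}] / D(n).
Since the indicial polynomial factors as (r - r_1)(r - r_2), D(n) = (r_1 + n - r_1)(r_1 + n - r_2) = n(n + 19/20).
Evaluating step by step (a_0 = 1):
  n = 1: D(1) = 1(1 + 19/20) = 39/20; numerator = 3(1) = 3; a_1 = (3)/(39/20) = 20/13
  n = 2: D(2) = 2(2 + 19/20) = 59/10; numerator = 3(20/13) - 3(1) = 21/13; a_2 = (21/13)/(59/10) = 210/767
  n = 3: D(3) = 3(3 + 19/20) = 237/20; numerator = 3(210/767) - 3(20/13) = -2910/767; a_3 = (-2910/767)/(237/20) = -19400/60593
  n = 4: D(4) = 4(4 + 19/20) = 99/5; numerator = 3(-19400/60593) - 3(210/767) = -1830/1027; a_4 = (-1830/1027)/(99/5) = -3050/33891

r = 1/5; a_0 = 1; a_1 = 20/13; a_2 = 210/767; a_3 = -19400/60593; a_4 = -3050/33891


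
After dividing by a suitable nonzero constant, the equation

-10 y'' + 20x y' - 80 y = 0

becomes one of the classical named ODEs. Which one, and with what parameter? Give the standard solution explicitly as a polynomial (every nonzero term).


All three coefficients share the factor -10; dividing through by -10 gives  y'' - 2x y' + 8 y = 0.
This matches the Hermite equation y'' - 2x y' + 2n y = 0 with 2n = 8, so n = 4; the polynomial solution is H_4(x).
With y = sum_k a_k x^k, matching x^k gives (k+2)(k+1) a_{k+2} = 2(k - n) a_k = 2(k - 4) a_k. The right side vanishes at k = 4, so the series with the parity of 4 terminates at degree 4.
Standard normalization: leading coefficient of H_n is 2^n, so a_4 = 2^4 = 16. Work downward with a_k = (k+1)(k+2) a_{k+2} / (2(k - n)):
  a_2 = (3)(4)(16) / (2(2 - 4)) = 192/(-4) = -48
  a_0 = (1)(2)(-48) / (2(0 - 4)) = -96/(-8) = 12
Hence H_4(x) = 16 x^4 - 48 x^2 + 12.

H_4(x); series = 16 x^4 - 48 x^2 + 12


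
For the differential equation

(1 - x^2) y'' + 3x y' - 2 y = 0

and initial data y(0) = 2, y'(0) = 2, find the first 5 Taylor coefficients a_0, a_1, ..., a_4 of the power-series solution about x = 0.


Ansatz: y(x) = sum_{n>=0} a_n x^n, so y'(x) = sum_{n>=1} n a_n x^(n-1) and y''(x) = sum_{n>=2} n(n-1) a_n x^(n-2).
Substitute into P(x) y'' + Q(x) y' + R(x) y = 0 with P(x) = 1 - x^2, Q(x) = 3x, R(x) = -2, and match powers of x.
Initial conditions: a_0 = 2, a_1 = 2.
Setting the coefficient of each power of x to zero and solving order by order (substituting the coefficients already found):
  x^0: 2 a_2 - 2 a_0 = 0  ->  2 a_2 = 2 a_0 = 4  ->  a_2 = 2
  x^1: 6 a_3 + a_1 = 0  ->  6 a_3 = -a_1 = -2  ->  a_3 = -1/3
  x^2: 12 a_4 + 2 a_2 = 0  ->  12 a_4 = -2 a_2 = -4  ->  a_4 = -1/3
Truncated series: y(x) = 2 + 2 x + 2 x^2 - (1/3) x^3 - (1/3) x^4 + O(x^5).

a_0 = 2; a_1 = 2; a_2 = 2; a_3 = -1/3; a_4 = -1/3


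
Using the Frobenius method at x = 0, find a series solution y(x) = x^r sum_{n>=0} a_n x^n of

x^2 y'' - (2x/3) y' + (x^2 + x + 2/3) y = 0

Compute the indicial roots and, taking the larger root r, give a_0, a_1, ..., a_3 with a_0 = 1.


Write in Frobenius form y'' + (p(x)/x) y' + (q(x)/x^2) y = 0:
  p(x) = -2/3,  q(x) = x^2 + x + 2/3.
Indicial equation: r(r-1) + (-2/3) r + (2/3) = 0 -> roots r_1 = 1, r_2 = 2/3.
Take r = r_1 = 1. Let y(x) = x^r sum_{n>=0} a_n x^n with a_0 = 1.
Substitute y = x^r sum a_n x^n and match x^{r+n}. The recurrence is
  D(n) a_n + 1 a_{n-1} + 1 a_{n-2} = 0,  where D(n) = (r+n)(r+n-1) + (-2/3)(r+n) + (2/3).
  a_n = [-1 a_{n-1} - 1 a_{n-2}] / D(n).
Since the indicial polynomial factors as (r - r_1)(r - r_2), D(n) = (r_1 + n - r_1)(r_1 + n - r_2) = n(n + 1/3).
Evaluating step by step (a_0 = 1):
  n = 1: D(1) = 1(1 + 1/3) = 4/3; numerator = -1(1) = -1; a_1 = (-1)/(4/3) = -3/4
  n = 2: D(2) = 2(2 + 1/3) = 14/3; numerator = -1(-3/4) - 1(1) = -1/4; a_2 = (-1/4)/(14/3) = -3/56
  n = 3: D(3) = 3(3 + 1/3) = 10; numerator = -1(-3/56) - 1(-3/4) = 45/56; a_3 = (45/56)/(10) = 9/112

r = 1; a_0 = 1; a_1 = -3/4; a_2 = -3/56; a_3 = 9/112


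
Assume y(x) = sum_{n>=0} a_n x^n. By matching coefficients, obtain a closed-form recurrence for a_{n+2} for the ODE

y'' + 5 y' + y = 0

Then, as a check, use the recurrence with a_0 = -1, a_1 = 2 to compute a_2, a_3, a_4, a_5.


Substitute y = sum_n a_n x^n.
y''(x) has coefficient (n+2)(n+1) a_{n+2} at x^n;
5 y'(x) has coefficient 5 (n+1) a_{n+1} at x^n;
y(x) has coefficient 1 a_n at x^n.
Matching x^n: (n+2)(n+1) a_{n+2} + 5 (n+1) a_{n+1} + 1 a_n = 0.
Thus a_{n+2} = [-5 (n+1) a_{n+1} - 1 a_n] / ((n+1)(n+2)).

Check with a_0 = -1, a_1 = 2 (apply the recurrence for n = 0, 1, 2, 3): a_0 = -1, a_1 = 2, a_2 = -9/2, a_3 = 43/6, a_4 = -103/12, a_5 = 329/40.

a_(n+2) = [-5 (n+1) a_(n+1) - 1 a_n] / ((n+1)(n+2)); check: a_0 = -1, a_1 = 2, a_2 = -9/2, a_3 = 43/6, a_4 = -103/12, a_5 = 329/40


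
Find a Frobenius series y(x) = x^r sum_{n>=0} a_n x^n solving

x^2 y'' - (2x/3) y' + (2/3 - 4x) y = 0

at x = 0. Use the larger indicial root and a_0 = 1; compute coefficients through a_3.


Write in Frobenius form y'' + (p(x)/x) y' + (q(x)/x^2) y = 0:
  p(x) = -2/3,  q(x) = 2/3 - 4x.
Indicial equation: r(r-1) + (-2/3) r + (2/3) = 0 -> roots r_1 = 1, r_2 = 2/3.
Take r = r_1 = 1. Let y(x) = x^r sum_{n>=0} a_n x^n with a_0 = 1.
Substitute y = x^r sum a_n x^n and match x^{r+n}. The recurrence is
  D(n) a_n - 4 a_{n-1} = 0,  where D(n) = (r+n)(r+n-1) + (-2/3)(r+n) + (2/3).
  a_n = 4 / D(n) * a_{n-1}.
Since the indicial polynomial factors as (r - r_1)(r - r_2), D(n) = (r_1 + n - r_1)(r_1 + n - r_2) = n(n + 1/3).
Evaluating step by step (a_0 = 1):
  n = 1: D(1) = 1(1 + 1/3) = 4/3; numerator = 4(1) = 4; a_1 = (4)/(4/3) = 3
  n = 2: D(2) = 2(2 + 1/3) = 14/3; numerator = 4(3) = 12; a_2 = (12)/(14/3) = 18/7
  n = 3: D(3) = 3(3 + 1/3) = 10; numerator = 4(18/7) = 72/7; a_3 = (72/7)/(10) = 36/35

r = 1; a_0 = 1; a_1 = 3; a_2 = 18/7; a_3 = 36/35


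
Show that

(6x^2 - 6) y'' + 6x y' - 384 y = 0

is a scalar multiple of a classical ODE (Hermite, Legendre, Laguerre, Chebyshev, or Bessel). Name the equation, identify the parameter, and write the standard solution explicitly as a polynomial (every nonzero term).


All three coefficients share the factor -6; dividing through by -6 gives  (1 - x^2) y'' - x y' + 64 y = 0.
This matches the Chebyshev equation (1 - x^2) y'' - x y' + n^2 y = 0 (note the -x y' term, not -2x y') with n^2 = 64, so n = 8; the polynomial solution is T_8(x).
With y = sum_k a_k x^k, matching x^k gives (k+2)(k+1) a_{k+2} = (k^2 - n^2) a_k = (k - 8)(k + 8) a_k. The right side vanishes at k = 8, so the series with the parity of 8 terminates at degree 8.
Standard normalization: leading coefficient of T_n is 2^(n-1), so a_8 = 2^7 = 128. Work downward with a_k = (k+1)(k+2) a_{k+2} / ((k - 8)(k + 8)):
  a_6 = (7)(8)(128) / ((6 - 8)(6 + 8)) = 7168/(-28) = -256
  a_4 = (5)(6)(-256) / ((4 - 8)(4 + 8)) = -7680/(-48) = 160
  a_2 = (3)(4)(160) / ((2 - 8)(2 + 8)) = 1920/(-60) = -32
  a_0 = (1)(2)(-32) / ((0 - 8)(0 + 8)) = -64/(-64) = 1
Hence T_8(x) = 128 x^8 - 256 x^6 + 160 x^4 - 32 x^2 + 1.

T_8(x); series = 128 x^8 - 256 x^6 + 160 x^4 - 32 x^2 + 1


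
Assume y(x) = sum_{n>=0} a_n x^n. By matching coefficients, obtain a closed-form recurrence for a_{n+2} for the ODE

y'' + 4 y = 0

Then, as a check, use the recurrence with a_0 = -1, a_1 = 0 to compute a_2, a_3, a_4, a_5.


Substitute y = sum_n a_n x^n into y'' + (const) y = 0.
y''(x) = sum_{n>=0} (n+2)(n+1) a_{n+2} x^n.
The ODE becomes sum_n [(n+2)(n+1) a_{n+2} + 4 a_n] x^n = 0.
Setting each coefficient to zero gives the recurrence:
  (n+2)(n+1) a_{n+2} + 4 a_n = 0,
  a_{n+2} = -4 / ((n+1)(n+2)) a_n.

Check with a_0 = -1, a_1 = 0 (apply the recurrence for n = 0, 1, 2, 3): a_0 = -1, a_1 = 0, a_2 = 2, a_3 = 0, a_4 = -2/3, a_5 = 0.

a_{n+2} = -4/((n+1)(n+2)) * a_n; check: a_0 = -1, a_1 = 0, a_2 = 2, a_3 = 0, a_4 = -2/3, a_5 = 0


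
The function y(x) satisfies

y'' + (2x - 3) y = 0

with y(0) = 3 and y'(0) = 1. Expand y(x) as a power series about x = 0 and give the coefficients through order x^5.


Ansatz: y(x) = sum_{n>=0} a_n x^n, so y'(x) = sum_{n>=1} n a_n x^(n-1) and y''(x) = sum_{n>=2} n(n-1) a_n x^(n-2).
Substitute into P(x) y'' + Q(x) y' + R(x) y = 0 with P(x) = 1, Q(x) = 0, R(x) = 2x - 3, and match powers of x.
Initial conditions: a_0 = 3, a_1 = 1.
Setting the coefficient of each power of x to zero and solving order by order (substituting the coefficients already found):
  x^0: 2 a_2 - 3 a_0 = 0  ->  2 a_2 = 3 a_0 = 9  ->  a_2 = 9/2
  x^1: 6 a_3 - 3 a_1 + 2 a_0 = 0  ->  6 a_3 = 3 a_1 - 2 a_0 = -3  ->  a_3 = -1/2
  x^2: 12 a_4 - 3 a_2 + 2 a_1 = 0  ->  12 a_4 = 3 a_2 - 2 a_1 = 23/2  ->  a_4 = 23/24
  x^3: 20 a_5 - 3 a_3 + 2 a_2 = 0  ->  20 a_5 = 3 a_3 - 2 a_2 = -21/2  ->  a_5 = -21/40
Truncated series: y(x) = 3 + x + (9/2) x^2 - (1/2) x^3 + (23/24) x^4 - (21/40) x^5 + O(x^6).

a_0 = 3; a_1 = 1; a_2 = 9/2; a_3 = -1/2; a_4 = 23/24; a_5 = -21/40


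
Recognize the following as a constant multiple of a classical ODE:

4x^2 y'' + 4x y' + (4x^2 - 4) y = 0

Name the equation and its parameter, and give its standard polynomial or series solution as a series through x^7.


All three coefficients share the factor 4; dividing through by 4 gives  x^2 y'' + x y' + (x^2 - 1) y = 0.
This matches the Bessel equation x^2 y'' + x y' + (x^2 - nu^2) y = 0 with nu^2 = 1, so nu = 1; the solution bounded at x = 0 is J_1(x).
Frobenius at x = 0: indicial roots ±nu; for r = nu the recurrence k(k + 2nu) c_k = -c_{k-2} gives the standard series J_nu(x) = sum_{k>=0} (-1)^k / (k! (k+nu)!) (x/2)^(2k+nu). Evaluate the first 4 terms:
  k = 0: (-1)^0 / (0! * 1! * 2^1) x^1 = 1/(1*1*2) x^1 = (1/2) x^1
  k = 1: (-1)^1 / (1! * 2! * 2^3) x^3 = -1/(1*2*8) x^3 = (-1/16) x^3
  k = 2: (-1)^2 / (2! * 3! * 2^5) x^5 = 1/(2*6*32) x^5 = (1/384) x^5
  k = 3: (-1)^3 / (3! * 4! * 2^7) x^7 = -1/(6*24*128) x^7 = (-1/18432) x^7
Hence J_1(x) = -x^7/18432 + x^5/384 - x^3/16 + x/2 + ....

J_1(x); series = -x^7/18432 + x^5/384 - x^3/16 + x/2


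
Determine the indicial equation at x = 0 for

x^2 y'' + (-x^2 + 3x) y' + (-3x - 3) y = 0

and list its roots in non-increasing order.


Divide by x^2 to reach normal form y'' + P_1(x) y' + P_2(x) y = 0 with P_1(x) = -1 + 3/x and P_2(x) = -3/x - 3/x^2.
x = 0 is a singular point because the y'-coefficient -1 + 3/x has a pole at x = 0 and the y-coefficient -3/x - 3/x^2 has a pole at x = 0.
It is a regular singular point because x P_1(x) = p(x) = 3 - x and x^2 P_2(x) = q(x) = -3x - 3 are polynomials, hence analytic at x = 0.
p(0) = 3,  q(0) = -3.
Indicial equation: r(r-1) + p(0) r + q(0) = 0, i.e. r^2 + (p(0) - 1) r + q(0) = 0, i.e. r^2 + 2 r - 3 = 0.
Discriminant: (2)^2 - 4(-3) = 16, so r = (-2 ± 4)/2.
Solving: r_1 = 1, r_2 = -3.

indicial: r^2 + 2 r - 3 = 0; roots r_1 = 1, r_2 = -3


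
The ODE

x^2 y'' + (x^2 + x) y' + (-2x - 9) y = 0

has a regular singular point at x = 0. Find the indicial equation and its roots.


Divide by x^2 to reach normal form y'' + P_1(x) y' + P_2(x) y = 0 with P_1(x) = 1 + 1/x and P_2(x) = -2/x - 9/x^2.
x = 0 is a singular point because the y'-coefficient 1 + 1/x has a pole at x = 0 and the y-coefficient -2/x - 9/x^2 has a pole at x = 0.
It is a regular singular point because x P_1(x) = p(x) = x + 1 and x^2 P_2(x) = q(x) = -2x - 9 are polynomials, hence analytic at x = 0.
p(0) = 1,  q(0) = -9.
Indicial equation: r(r-1) + p(0) r + q(0) = 0, i.e. r^2 + (p(0) - 1) r + q(0) = 0, i.e. r^2 - 9 = 0.
Discriminant: (0)^2 - 4(-9) = 36, so r = (0 ± 6)/2.
Solving: r_1 = 3, r_2 = -3.

indicial: r^2 - 9 = 0; roots r_1 = 3, r_2 = -3


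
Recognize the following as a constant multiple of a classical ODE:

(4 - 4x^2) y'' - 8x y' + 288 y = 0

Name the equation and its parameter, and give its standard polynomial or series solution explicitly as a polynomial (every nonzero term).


All three coefficients share the factor 4; dividing through by 4 gives  (1 - x^2) y'' - 2x y' + 72 y = 0.
This matches the Legendre equation (1 - x^2) y'' - 2x y' + n(n+1) y = 0 (note the -2x y' term) with n(n+1) = 72, so n = 8; the polynomial solution is P_8(x).
With y = sum_k a_k x^k, matching x^k gives (k+2)(k+1) a_{k+2} = [k(k+1) - n(n+1)] a_k = (k - 8)(k + 9) a_k. The right side vanishes at k = 8, so the series with the parity of 8 terminates at degree 8.
Standard normalization (P_n(1) = 1): leading coefficient (2n)!/(2^n (n!)^2) = 20922789888000/(256*1625702400) = 6435/128, so a_8 = 6435/128. Work downward with a_k = (k+1)(k+2) a_{k+2} / ((k - 8)(k + 9)):
  a_6 = (7)(8)(6435/128) / ((6 - 8)(6 + 9)) = (45045/16)/(-30) = -3003/32
  a_4 = (5)(6)(-3003/32) / ((4 - 8)(4 + 9)) = (-45045/16)/(-52) = 3465/64
  a_2 = (3)(4)(3465/64) / ((2 - 8)(2 + 9)) = (10395/16)/(-66) = -315/32
  a_0 = (1)(2)(-315/32) / ((0 - 8)(0 + 9)) = (-315/16)/(-72) = 35/128
Hence P_8(x) = 6435 x^8/128 - 3003 x^6/32 + 3465 x^4/64 - 315 x^2/32 + 35/128.

P_8(x); series = 6435 x^8/128 - 3003 x^6/32 + 3465 x^4/64 - 315 x^2/32 + 35/128
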